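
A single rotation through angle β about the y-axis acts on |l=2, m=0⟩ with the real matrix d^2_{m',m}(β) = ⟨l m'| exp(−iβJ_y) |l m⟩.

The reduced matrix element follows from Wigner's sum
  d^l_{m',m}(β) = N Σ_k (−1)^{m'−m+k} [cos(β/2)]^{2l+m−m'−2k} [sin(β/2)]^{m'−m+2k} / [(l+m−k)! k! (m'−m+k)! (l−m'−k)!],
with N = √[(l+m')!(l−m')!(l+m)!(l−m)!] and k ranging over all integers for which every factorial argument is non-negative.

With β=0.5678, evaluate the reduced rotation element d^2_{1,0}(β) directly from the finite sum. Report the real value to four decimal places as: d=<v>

d^2_{1,0}(β=0.5678) via Wigner's sum:
c=cos(0.5678/2)=0.959970, s=sin(0.5678/2)=0.280102; N=√[6·1·2·2]=4.898979
k∈{0,1} keeps every argument non-negative
  k=0: (−1)^1·4.8990/(2)·0.9600^3·0.2801^1 = -0.606967
  k=1: (−1)^2·4.8990/(2)·0.9600^1·0.2801^3 = +0.051675
d^2_{1,0}(0.5678) = -0.606967 +0.051675 = -0.555292

d=-0.5553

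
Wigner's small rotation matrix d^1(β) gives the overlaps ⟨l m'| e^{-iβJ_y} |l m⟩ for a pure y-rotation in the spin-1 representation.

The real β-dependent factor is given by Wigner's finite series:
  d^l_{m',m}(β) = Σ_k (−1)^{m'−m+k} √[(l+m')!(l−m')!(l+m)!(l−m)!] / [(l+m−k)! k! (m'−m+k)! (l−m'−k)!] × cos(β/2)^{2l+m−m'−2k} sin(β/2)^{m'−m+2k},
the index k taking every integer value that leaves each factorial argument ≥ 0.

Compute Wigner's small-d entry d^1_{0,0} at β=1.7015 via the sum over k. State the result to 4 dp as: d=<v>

d^1_{0,0}(β=1.7015) via Wigner's sum:
Half-angle: c=0.659420, s=0.751775. N=√(1·1·1·1)=1.000000
k∈{0,1} keeps every argument non-negative
  k=0: (−1)^0·1.0000/(1)·0.6594^2·0.7518^0 = +0.434834
  k=1: (−1)^1·1.0000/(1)·0.6594^0·0.7518^2 = -0.565166
d^1_{0,0}(1.7015) = +0.434834 -0.565166 = -0.130332

d=-0.1303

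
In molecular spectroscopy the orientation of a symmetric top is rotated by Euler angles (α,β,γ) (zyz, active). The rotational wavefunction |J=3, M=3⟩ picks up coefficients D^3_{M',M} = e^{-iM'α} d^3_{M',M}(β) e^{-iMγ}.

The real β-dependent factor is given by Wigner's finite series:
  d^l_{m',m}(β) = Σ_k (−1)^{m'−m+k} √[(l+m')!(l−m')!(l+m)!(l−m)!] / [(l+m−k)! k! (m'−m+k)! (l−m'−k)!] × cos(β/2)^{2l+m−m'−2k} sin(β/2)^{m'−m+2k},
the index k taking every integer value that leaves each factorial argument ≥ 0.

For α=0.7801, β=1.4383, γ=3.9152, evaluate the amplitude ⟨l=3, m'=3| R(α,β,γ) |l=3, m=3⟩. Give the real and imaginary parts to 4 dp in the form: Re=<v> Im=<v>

Split into d^3_{3,3}(β=1.4383) × two z-phases.
Half-angle: c=0.752366, s=0.658745. N=√(720·1·720·1)=720.000000
The bounds max(0,m−m')=0 and min(l+m,l−m')=0 give 1 term
  k=0: (−1)^0·720.0000/(720)·0.7524^6·0.6587^0 = +0.181374
d^3_{3,3}(1.4383) = +0.181374
Phases: e^{-i·(3)·0.7801}=-0.695779-0.718256i, e^{-i·(3)·3.9152}=+0.681658+0.731671i ⇒ D=+0.009294-0.181136i

Re=0.0093 Im=-0.1811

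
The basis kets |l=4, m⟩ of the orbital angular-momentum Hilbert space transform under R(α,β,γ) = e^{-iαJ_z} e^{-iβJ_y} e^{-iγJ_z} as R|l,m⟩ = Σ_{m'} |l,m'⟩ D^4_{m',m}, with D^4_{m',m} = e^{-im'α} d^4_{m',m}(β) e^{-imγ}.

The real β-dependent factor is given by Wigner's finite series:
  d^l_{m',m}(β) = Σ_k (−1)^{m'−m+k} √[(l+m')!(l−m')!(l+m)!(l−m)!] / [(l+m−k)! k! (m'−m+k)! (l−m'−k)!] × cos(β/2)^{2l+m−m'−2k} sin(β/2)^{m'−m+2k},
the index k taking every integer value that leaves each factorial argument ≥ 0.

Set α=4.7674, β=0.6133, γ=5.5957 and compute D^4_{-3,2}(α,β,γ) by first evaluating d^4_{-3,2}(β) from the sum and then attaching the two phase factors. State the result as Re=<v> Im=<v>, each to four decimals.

Re=-0.0236 Im=0.0007

First d^4_{-3,2}(β=0.6133), then the phase factors e^{-i(-3)α} and e^{-i(2)γ}:
c=cos(0.6133/2)=0.953350, s=sin(0.6133/2)=0.301867; N=√[1·5040·720·2]=2693.993318
The bounds max(0,m−m')=5 and min(l+m,l−m')=6 give 2 terms
  k=5: (−1)^0·2693.9933/(240)·0.9534^3·0.3019^5 = +0.024379
  k=6: (−1)^1·2693.9933/(720)·0.9534^1·0.3019^7 = -0.000815
d^4_{-3,2}(0.6133) = +0.024379 -0.000815 = +0.023564
Phases: e^{-i·(-3)·4.7674}=-0.164285+0.986413i, e^{-i·(2)·5.5957}=+0.194577+0.980887i ⇒ D=-0.023553+0.000725i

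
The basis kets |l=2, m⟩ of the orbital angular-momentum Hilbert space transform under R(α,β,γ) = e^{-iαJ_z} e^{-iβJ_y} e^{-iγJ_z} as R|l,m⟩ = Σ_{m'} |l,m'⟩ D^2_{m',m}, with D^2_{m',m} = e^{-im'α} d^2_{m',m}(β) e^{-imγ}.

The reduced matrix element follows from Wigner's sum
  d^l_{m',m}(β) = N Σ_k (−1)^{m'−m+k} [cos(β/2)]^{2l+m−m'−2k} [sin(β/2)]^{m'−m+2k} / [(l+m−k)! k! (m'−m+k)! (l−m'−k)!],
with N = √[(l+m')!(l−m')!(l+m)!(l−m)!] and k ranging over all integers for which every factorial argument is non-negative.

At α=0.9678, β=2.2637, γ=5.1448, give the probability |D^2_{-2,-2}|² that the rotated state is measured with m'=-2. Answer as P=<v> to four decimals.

P=0.0011

First d^2_{-2,-2}(β=2.2637), then the phase factors e^{-i(-2)α} and e^{-i(-2)γ}:
With c≡cos(β/2)=0.424986 and s≡sin(β/2)=0.905200, N=[1·24·1·24]^{1/2}=24.000000
k: max(0,(-2)−(-2))=0 … min(2+(-2),2−(-2))=0
  k=0: (−1)^0·24.0000/(24)·0.4250^4·0.9052^0 = +0.032621
d^2_{-2,-2}(2.2637) = +0.032621
|D^2_{-2,-2}|² = |d^2_{-2,-2}(β)|² = (+0.032621)² = 0.001064 (the z-rotation phases have unit modulus)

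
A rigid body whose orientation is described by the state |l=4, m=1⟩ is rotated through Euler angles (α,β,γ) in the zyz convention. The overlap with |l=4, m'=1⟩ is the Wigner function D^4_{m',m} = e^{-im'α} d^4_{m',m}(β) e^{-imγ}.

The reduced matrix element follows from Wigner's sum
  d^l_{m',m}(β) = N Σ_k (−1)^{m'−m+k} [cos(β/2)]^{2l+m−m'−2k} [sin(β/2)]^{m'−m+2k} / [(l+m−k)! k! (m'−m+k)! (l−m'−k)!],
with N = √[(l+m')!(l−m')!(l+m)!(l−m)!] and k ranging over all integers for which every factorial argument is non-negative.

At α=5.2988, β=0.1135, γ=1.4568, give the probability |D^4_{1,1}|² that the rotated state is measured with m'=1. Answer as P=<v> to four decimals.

D^4_{1,1}(5.2988,0.1135,1.4568) = e^{-i·1·5.2988}·d^4_{1,1}(0.1135)·e^{-i·1·1.4568}. Compute d first:
c=cos(0.1135/2)=0.998390, s=sin(0.1135/2)=0.056720; N=√[120·6·120·6]=720.000000
The bounds max(0,m−m')=0 and min(l+m,l−m')=3 give 4 terms
  k=0: (−1)^0·720.0000/(720)·0.9984^8·0.0567^0 = +0.987194
  k=1: (−1)^1·720.0000/(48)·0.9984^6·0.0567^2 = -0.047792
  k=2: (−1)^2·720.0000/(24)·0.9984^4·0.0567^4 = +0.000308
  k=3: (−1)^3·720.0000/(72)·0.9984^2·0.0567^6 = -0.000000
d^4_{1,1}(0.1135) = +0.987194 -0.047792 +0.000308 -0.000000 = +0.939709
|D^4_{1,1}|² = |d^4_{1,1}(β)|² = (+0.939709)² = 0.883054 (the z-rotation phases have unit modulus)

P=0.8831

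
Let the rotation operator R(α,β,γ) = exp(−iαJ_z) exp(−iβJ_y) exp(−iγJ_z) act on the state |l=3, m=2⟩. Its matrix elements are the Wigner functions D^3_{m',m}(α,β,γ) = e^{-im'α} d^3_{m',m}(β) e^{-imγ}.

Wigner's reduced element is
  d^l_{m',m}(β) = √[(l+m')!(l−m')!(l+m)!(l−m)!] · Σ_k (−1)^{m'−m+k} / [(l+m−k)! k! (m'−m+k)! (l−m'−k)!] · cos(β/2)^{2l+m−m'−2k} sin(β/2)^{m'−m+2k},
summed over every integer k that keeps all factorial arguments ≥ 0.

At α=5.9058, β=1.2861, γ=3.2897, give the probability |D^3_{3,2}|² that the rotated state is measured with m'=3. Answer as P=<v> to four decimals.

Split into d^3_{3,2}(β=1.2861) × two z-phases.
Half-angle: c=0.800271, s=0.599639. N=√(720·1·120·1)=293.938769
k∈{0} keeps every argument non-negative
  k=0: (−1)^1·293.9388/(120)·0.8003^5·0.5996^1 = -0.482114
d^3_{3,2}(1.2861) = -0.482114
|D^3_{3,2}|² = |d^3_{3,2}(β)|² = (-0.482114)² = 0.232434 (the z-rotation phases have unit modulus)

P=0.2324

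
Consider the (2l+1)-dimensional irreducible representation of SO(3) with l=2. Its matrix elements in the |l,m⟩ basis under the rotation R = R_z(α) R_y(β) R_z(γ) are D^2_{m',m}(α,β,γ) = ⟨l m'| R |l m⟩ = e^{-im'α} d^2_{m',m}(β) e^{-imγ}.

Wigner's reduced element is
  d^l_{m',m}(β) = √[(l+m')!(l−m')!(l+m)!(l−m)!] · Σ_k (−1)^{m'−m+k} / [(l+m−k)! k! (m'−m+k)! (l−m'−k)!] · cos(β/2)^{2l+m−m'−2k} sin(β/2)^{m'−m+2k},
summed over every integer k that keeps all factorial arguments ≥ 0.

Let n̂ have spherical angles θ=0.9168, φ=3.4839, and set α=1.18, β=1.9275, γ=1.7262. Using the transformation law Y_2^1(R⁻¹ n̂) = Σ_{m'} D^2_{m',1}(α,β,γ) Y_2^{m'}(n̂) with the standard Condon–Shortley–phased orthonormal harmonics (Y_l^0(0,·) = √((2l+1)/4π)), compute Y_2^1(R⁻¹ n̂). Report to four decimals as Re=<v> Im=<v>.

Re=0.3523 Im=0.1584

Need the full column D^2_{m',1} for m'=−2..2 at α=1.18, β=1.9275, γ=1.7262.
cos(β/2)=0.570444, sin(β/2)=0.821337
d^2_{-2,1}: single k=3 term ⇒ +0.632130;  D = +0.509360+0.374354i
d^2_{-1,1}: k∈[2..3] ⇒ +0.658551 -0.455077 = +0.203475;  D = +0.173870-0.105694i
d^2_{0,1}: k∈[1..2] ⇒ +0.373453 -0.774198 = -0.400745;  D = +0.062027+0.395916i
d^2_{1,1}: k∈[0..1] ⇒ +0.105889 -0.658551 = -0.552662;  D = +0.537421+0.128894i
d^2_{2,1}: single k=0 term ⇒ -0.304923;  D = +0.178703-0.247069i
Y_2^{m'}(θ=0.9168,φ=3.4839) and Σ D·Y over m':
  (+0.5094+0.3744i)·(+0.1885-0.1539i)  (+0.1739-0.1057i)·(-0.3514+0.1252i)  (+0.0620+0.3959i)·(+0.0348+0.0000i)  (+0.5374+0.1289i)·(+0.3514+0.1252i)  (+0.1787-0.2471i)·(+0.1885+0.1539i)
Y_2^1(R⁻¹ n̂) = +0.352299+0.158375i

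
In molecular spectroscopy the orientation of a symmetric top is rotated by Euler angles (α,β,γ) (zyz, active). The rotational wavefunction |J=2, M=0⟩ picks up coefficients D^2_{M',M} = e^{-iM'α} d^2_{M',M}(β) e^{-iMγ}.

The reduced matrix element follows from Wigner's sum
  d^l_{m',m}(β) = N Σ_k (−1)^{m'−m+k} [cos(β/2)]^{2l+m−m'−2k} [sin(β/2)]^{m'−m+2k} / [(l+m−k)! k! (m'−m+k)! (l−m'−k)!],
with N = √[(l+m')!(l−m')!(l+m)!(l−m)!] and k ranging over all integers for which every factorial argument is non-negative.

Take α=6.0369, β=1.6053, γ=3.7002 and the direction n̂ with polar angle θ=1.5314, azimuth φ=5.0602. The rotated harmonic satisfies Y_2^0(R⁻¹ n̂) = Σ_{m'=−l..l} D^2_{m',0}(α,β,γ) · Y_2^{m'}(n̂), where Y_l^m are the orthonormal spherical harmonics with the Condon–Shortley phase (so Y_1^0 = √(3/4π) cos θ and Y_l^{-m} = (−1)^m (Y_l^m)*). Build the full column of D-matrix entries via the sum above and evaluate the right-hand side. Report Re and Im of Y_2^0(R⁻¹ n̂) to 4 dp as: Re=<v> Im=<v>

Need the full column D^2_{m',0} for m'=−2..2 at α=6.0369, β=1.6053, γ=3.7002.
cos(β/2)=0.694803, sin(β/2)=0.719200
d^2_{-2,0}: single k=2 term ⇒ +0.611644;  D = +0.538932-0.289242i
d^2_{-1,0}: k∈[1..2] ⇒ +0.590896 -0.633120 = -0.042225;  D = -0.040951+0.010295i
d^2_{0,0}: k∈[0..2] ⇒ +0.233049 -0.998810 +0.267546 = -0.498215;  D = -0.498215+0.000000i
d^2_{1,0}: k∈[0..1] ⇒ -0.590896 +0.633120 = +0.042225;  D = +0.040951+0.010295i
d^2_{2,0}: single k=0 term ⇒ +0.611644;  D = +0.538932+0.289242i
Y_2^{m'}(θ=1.5314,φ=5.0602) and Σ D·Y over m':
  (+0.5389-0.2892i)·(-0.2961+0.2472i)  (-0.0410+0.0103i)·(+0.0104+0.0286i)  (-0.4982+0.0000i)·(-0.3139+0.0000i)  (+0.0410+0.0103i)·(-0.0104+0.0286i)  (+0.5389+0.2892i)·(-0.2961-0.2472i)
Y_2^0(R⁻¹ n̂) = -0.021173+0.000000i

Re=-0.0212 Im=0.0000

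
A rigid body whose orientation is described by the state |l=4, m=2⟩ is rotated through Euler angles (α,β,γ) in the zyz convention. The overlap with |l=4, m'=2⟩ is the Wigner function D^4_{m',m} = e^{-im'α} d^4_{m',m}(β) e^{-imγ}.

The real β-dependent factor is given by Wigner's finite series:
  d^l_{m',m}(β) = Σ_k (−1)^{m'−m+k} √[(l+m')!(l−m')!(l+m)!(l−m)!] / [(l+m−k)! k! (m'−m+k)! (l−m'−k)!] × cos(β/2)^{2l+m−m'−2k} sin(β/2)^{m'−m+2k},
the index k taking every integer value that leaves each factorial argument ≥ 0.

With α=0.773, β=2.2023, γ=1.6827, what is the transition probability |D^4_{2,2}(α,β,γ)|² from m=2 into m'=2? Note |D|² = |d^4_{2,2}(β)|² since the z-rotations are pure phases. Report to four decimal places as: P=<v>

P=0.1009

First d^4_{2,2}(β=2.2023), then the phase factors e^{-i(2)α} and e^{-i(2)γ}:
With c≡cos(β/2)=0.452571 and s≡sin(β/2)=0.891728, N=[720·2·720·2]^{1/2}=1440.000000
Admissible k: 0..2 (factorial args all ≥0)
  k=0: (−1)^0·1440.0000/(1440)·0.4526^8·0.8917^0 = +0.001760
  k=1: (−1)^1·1440.0000/(120)·0.4526^6·0.8917^2 = -0.081991
  k=2: (−1)^2·1440.0000/(96)·0.4526^4·0.8917^4 = +0.397895
d^4_{2,2}(2.2023) = +0.001760 -0.081991 +0.397895 = +0.317664
|D^4_{2,2}|² = |d^4_{2,2}(β)|² = (+0.317664)² = 0.100910 (the z-rotation phases have unit modulus)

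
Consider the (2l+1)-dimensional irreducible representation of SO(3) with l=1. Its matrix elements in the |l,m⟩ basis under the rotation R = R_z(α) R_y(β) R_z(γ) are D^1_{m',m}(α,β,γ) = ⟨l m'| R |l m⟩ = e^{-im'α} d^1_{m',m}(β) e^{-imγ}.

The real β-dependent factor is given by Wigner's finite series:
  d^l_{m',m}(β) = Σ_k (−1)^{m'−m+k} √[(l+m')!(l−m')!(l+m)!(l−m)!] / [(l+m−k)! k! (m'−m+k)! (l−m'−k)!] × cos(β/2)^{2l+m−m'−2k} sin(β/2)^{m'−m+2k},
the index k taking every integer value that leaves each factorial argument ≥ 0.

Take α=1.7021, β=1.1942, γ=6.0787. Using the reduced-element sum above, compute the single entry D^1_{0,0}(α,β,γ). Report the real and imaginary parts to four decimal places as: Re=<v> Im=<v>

Re=0.3678 Im=0.0000

Split into d^1_{0,0}(β=1.1942) × two z-phases.
Half-angle: c=0.826970, s=0.562247. N=√(1·1·1·1)=1.000000
k: max(0,(0)−(0))=0 … min(1+(0),1−(0))=1
  k=0: (−1)^0·1.0000/(1)·0.8270^2·0.5622^0 = +0.683879
  k=1: (−1)^1·1.0000/(1)·0.8270^0·0.5622^2 = -0.316121
d^1_{0,0}(1.1942) = +0.683879 -0.316121 = +0.367757
D = (+1.000000+0.000000i)·(+0.367757)·(+1.000000+0.000000i) = +0.367757+0.000000i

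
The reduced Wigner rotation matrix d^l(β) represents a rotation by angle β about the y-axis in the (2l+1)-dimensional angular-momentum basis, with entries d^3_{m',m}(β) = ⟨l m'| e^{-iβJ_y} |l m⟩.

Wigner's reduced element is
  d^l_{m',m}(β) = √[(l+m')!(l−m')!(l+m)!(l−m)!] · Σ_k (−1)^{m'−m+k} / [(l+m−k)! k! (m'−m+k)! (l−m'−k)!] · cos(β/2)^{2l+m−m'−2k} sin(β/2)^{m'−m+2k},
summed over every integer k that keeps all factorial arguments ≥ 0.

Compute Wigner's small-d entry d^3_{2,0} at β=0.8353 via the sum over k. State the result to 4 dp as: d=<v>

d^3_{2,0}(β=0.8353) via Wigner's sum:
c=cos(0.8353/2)=0.914045, s=sin(0.8353/2)=0.405614; N=√[120·1·6·6]=65.726707
k∈{0,1} keeps every argument non-negative
  k=0: (−1)^2·65.7267/(12)·0.9140^4·0.4056^2 = +0.629007
  k=1: (−1)^3·65.7267/(12)·0.9140^2·0.4056^4 = -0.123864
d^3_{2,0}(0.8353) = +0.629007 -0.123864 = +0.505143

d=0.5051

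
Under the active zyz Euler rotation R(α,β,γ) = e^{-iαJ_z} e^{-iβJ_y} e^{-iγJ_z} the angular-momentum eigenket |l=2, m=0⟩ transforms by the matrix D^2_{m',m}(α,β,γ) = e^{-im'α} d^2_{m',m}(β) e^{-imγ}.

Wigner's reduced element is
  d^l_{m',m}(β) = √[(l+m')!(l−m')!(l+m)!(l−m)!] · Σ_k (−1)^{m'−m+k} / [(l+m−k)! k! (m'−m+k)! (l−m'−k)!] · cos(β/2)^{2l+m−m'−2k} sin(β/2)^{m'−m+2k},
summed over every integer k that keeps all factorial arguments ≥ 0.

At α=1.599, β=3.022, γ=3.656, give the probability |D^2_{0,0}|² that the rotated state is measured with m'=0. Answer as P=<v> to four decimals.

First d^2_{0,0}(β=3.022), then the phase factors e^{-i(0)α} and e^{-i(0)γ}:
With c≡cos(β/2)=0.059761 and s≡sin(β/2)=0.998213, N=[2·2·2·2]^{1/2}=4.000000
Admissible k: 0..2 (factorial args all ≥0)
  k=0: (−1)^0·4.0000/(4)·0.0598^4·0.9982^0 = +0.000013
  k=1: (−1)^1·4.0000/(1)·0.0598^2·0.9982^2 = -0.014234
  k=2: (−1)^2·4.0000/(4)·0.0598^0·0.9982^4 = +0.992870
d^2_{0,0}(3.022) = +0.000013 -0.014234 +0.992870 = +0.978648
|D^2_{0,0}|² = |d^2_{0,0}(β)|² = (+0.978648)² = 0.957753 (the z-rotation phases have unit modulus)

P=0.9578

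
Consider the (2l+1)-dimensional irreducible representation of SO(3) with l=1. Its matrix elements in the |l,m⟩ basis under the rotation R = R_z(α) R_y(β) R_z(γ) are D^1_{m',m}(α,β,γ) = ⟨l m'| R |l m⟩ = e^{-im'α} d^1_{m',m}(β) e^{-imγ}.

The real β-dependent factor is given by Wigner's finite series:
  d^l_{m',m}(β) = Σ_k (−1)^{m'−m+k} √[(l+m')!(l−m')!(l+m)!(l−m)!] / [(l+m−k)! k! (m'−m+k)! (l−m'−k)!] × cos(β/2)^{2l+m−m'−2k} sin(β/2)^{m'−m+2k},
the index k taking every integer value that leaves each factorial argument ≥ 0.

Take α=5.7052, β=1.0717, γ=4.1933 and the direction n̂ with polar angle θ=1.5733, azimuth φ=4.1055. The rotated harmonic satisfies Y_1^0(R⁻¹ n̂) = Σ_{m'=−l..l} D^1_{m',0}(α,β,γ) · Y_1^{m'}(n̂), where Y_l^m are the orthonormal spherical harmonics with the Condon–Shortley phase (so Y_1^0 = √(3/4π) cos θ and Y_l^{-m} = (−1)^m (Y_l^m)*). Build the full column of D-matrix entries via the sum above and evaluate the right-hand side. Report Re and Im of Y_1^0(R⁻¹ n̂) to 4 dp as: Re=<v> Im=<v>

Re=-0.0130 Im=0.0000

Need the full column D^1_{m',0} for m'=−1..1 at α=5.7052, β=1.0717, γ=4.1933.
cos(β/2)=0.859835, sin(β/2)=0.510572
d^1_{-1,0}: single k=1 term ⇒ +0.620851;  D = +0.520003-0.339194i
d^1_{0,0}: k∈[0..1] ⇒ +0.739316 -0.260684 = +0.478632;  D = +0.478632+0.000000i
d^1_{1,0}: single k=0 term ⇒ -0.620851;  D = -0.520003-0.339194i
Y_1^{m'}(θ=1.5733,φ=4.1055) and Σ D·Y over m':
  (+0.5200-0.3392i)·(-0.1970+0.2838i)  (+0.4786+0.0000i)·(-0.0012+0.0000i)  (-0.5200-0.3392i)·(+0.1970+0.2838i)
Y_1^0(R⁻¹ n̂) = -0.012983+0.000000i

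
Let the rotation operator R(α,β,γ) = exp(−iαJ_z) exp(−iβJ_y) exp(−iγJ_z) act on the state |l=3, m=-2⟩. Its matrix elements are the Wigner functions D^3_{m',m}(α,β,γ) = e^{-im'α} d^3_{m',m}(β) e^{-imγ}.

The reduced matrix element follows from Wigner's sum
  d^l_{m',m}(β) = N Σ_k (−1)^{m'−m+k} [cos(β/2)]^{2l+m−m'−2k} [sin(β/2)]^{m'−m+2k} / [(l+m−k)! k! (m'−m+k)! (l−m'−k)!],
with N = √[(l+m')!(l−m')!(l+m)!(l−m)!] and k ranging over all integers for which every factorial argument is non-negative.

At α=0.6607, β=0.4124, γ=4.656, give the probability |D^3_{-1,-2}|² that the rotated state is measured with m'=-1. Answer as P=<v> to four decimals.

Split into d^3_{-1,-2}(β=0.4124) × two z-phases.
c=cos(0.4124/2)=0.978816, s=sin(0.4124/2)=0.204742; N=√[2·24·1·120]=75.894664
Admissible k: 0..1 (factorial args all ≥0)
  k=0: (−1)^1·75.8947/(24)·0.9788^5·0.2047^1 = -0.581717
  k=1: (−1)^2·75.8947/(12)·0.9788^3·0.2047^3 = +0.050904
d^3_{-1,-2}(0.4124) = -0.581717 +0.050904 = -0.530813
|D^3_{-1,-2}|² = |d^3_{-1,-2}(β)|² = (-0.530813)² = 0.281763 (the z-rotation phases have unit modulus)

P=0.2818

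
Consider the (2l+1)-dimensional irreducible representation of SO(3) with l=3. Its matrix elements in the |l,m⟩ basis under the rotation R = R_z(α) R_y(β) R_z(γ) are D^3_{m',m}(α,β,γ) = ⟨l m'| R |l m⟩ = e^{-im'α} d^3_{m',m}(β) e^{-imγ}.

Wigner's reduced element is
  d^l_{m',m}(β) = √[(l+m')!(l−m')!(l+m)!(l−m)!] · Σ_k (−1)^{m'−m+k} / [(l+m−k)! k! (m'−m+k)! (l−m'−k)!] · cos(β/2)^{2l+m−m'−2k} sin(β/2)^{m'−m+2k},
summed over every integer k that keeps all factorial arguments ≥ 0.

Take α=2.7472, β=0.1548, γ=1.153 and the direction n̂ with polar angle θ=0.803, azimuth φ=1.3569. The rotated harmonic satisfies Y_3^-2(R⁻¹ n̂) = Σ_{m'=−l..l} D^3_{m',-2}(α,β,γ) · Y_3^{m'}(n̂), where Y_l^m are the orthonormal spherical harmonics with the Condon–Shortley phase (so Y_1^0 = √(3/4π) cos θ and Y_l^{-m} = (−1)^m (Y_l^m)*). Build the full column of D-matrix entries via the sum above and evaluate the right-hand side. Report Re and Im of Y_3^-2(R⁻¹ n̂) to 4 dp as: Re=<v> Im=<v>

Need the full column D^3_{m',-2} for m'=−3..3 at α=2.7472, β=0.1548, γ=1.153.
cos(β/2)=0.997006, sin(β/2)=0.077323
d^3_{-3,-2}: single k=1 term ⇒ +0.186583;  D = -0.080817-0.168172i
d^3_{-2,-2}: k∈[0..1] ⇒ +0.982171 -0.029538 = +0.952633;  D = +0.051019+0.951266i
d^3_{-1,-2}: k∈[0..1] ⇒ -0.240878 +0.002898 = -0.237980;  D = -0.079545+0.224292i
d^3_{0,-2}: k∈[0..1] ⇒ +0.032357 -0.000195 = +0.032162;  D = -0.021572+0.023855i
d^3_{1,-2}: k∈[0..1] ⇒ -0.002898 +0.000009 = -0.002889;  D = -0.002612+0.001234i
d^3_{2,-2}: k∈[0..1] ⇒ +0.000178 -0.000000 = +0.000177;  D = -0.000177+0.000008i
d^3_{3,-2}: single k=0 term ⇒ -0.000007;  D = -0.000006-0.000002i
Y_3^{m'}(θ=0.803,φ=1.3569) and Σ D·Y over m':
  (-0.0808-0.1682i)·(-0.0930+0.1245i)  (+0.0510+0.9513i)·(-0.3343-0.1524i)  (-0.0795+0.2243i)·(+0.0697-0.3208i)  (-0.0216+0.0239i)·(-0.1524+0.0000i)  (-0.0026+0.0012i)·(-0.0697-0.3208i)  (-0.0002+0.0000i)·(-0.3343+0.1524i)  (-0.0000-0.0000i)·(+0.0930+0.1245i)
Y_3^-2(R⁻¹ n̂) = +0.226723-0.281961i

Re=0.2267 Im=-0.2820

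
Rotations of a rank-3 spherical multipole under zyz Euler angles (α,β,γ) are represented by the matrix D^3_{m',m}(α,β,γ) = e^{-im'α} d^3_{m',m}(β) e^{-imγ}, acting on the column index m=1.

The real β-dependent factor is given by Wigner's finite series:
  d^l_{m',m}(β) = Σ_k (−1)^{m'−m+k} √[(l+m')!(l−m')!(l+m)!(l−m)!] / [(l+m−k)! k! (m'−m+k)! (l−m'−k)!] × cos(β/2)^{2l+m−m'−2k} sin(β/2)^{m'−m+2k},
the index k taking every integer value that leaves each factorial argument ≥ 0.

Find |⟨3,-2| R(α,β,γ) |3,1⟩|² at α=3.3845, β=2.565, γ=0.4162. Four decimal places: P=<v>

P=0.3602

Split into d^3_{-2,1}(β=2.565) × two z-phases.
With c≡cos(β/2)=0.284319 and s≡sin(β/2)=0.958730, N=[1·120·24·2]^{1/2}=75.894664
The bounds max(0,m−m')=3 and min(l+m,l−m')=4 give 2 terms
  k=3: (−1)^0·75.8947/(12)·0.2843^3·0.9587^3 = +0.128097
  k=4: (−1)^1·75.8947/(24)·0.2843^1·0.9587^5 = -0.728261
d^3_{-2,1}(2.565) = +0.128097 -0.728261 = -0.600165
|D^3_{-2,1}|² = |d^3_{-2,1}(β)|² = (-0.600165)² = 0.360197 (the z-rotation phases have unit modulus)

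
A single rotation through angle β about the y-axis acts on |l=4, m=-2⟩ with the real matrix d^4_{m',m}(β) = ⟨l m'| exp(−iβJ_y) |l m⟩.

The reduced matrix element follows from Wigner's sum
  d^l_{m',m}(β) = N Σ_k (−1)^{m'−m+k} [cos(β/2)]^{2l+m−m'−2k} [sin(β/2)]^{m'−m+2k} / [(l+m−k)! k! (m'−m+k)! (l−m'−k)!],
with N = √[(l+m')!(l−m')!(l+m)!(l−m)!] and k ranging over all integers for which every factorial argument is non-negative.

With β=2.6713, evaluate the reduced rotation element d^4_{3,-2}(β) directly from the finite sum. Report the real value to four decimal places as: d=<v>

d=0.5936

d^4_{3,-2}(β=2.6713) via Wigner's sum:
Half-angle: c=0.232985, s=0.972480. N=√(5040·1·2·720)=2693.993318
Admissible k: 0..1 (factorial args all ≥0)
  k=0: (−1)^5·2693.9933/(240)·0.2330^3·0.9725^5 = -0.123474
  k=1: (−1)^6·2693.9933/(720)·0.2330^1·0.9725^7 = +0.717064
d^4_{3,-2}(2.6713) = -0.123474 +0.717064 = +0.593590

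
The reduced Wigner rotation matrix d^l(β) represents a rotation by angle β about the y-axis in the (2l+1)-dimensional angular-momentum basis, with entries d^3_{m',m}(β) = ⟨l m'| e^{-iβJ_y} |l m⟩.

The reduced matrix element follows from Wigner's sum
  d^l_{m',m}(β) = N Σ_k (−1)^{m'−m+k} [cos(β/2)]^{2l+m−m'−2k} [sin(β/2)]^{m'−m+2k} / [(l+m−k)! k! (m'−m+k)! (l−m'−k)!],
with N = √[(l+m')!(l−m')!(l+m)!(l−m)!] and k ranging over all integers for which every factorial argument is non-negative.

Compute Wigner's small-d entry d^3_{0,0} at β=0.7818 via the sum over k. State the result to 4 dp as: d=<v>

d=-0.1710

d^3_{0,0}(β=0.7818) via Wigner's sum:
With c≡cos(β/2)=0.924567 and s≡sin(β/2)=0.381021, N=[6·6·6·6]^{1/2}=36.000000
The bounds max(0,m−m')=0 and min(l+m,l−m')=3 give 4 terms
  k=0: (−1)^0·36.0000/(36)·0.9246^6·0.3810^0 = +0.624639
  k=1: (−1)^1·36.0000/(4)·0.9246^4·0.3810^2 = -0.954756
  k=2: (−1)^2·36.0000/(4)·0.9246^2·0.3810^4 = +0.162149
  k=3: (−1)^3·36.0000/(36)·0.9246^0·0.3810^6 = -0.003060
d^3_{0,0}(0.7818) = +0.624639 -0.954756 +0.162149 -0.003060 = -0.171028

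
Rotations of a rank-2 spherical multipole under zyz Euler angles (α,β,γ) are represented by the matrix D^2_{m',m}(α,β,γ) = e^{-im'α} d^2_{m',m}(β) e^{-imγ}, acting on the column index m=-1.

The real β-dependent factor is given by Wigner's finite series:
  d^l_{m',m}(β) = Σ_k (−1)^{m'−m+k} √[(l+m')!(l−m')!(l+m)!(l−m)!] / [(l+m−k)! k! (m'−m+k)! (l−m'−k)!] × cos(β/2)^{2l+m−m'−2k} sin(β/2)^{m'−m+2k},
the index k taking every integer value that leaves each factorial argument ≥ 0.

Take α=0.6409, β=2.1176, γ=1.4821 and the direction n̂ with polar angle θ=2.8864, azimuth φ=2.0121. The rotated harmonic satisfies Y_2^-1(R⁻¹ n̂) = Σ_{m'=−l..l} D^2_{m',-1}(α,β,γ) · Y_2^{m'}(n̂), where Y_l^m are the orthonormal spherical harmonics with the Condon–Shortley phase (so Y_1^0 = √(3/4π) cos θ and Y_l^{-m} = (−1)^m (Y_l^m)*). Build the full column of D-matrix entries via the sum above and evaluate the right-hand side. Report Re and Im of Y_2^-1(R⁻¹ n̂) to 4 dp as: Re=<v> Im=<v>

Re=0.1338 Im=0.3270

Need the full column D^2_{m',-1} for m'=−2..2 at α=0.6409, β=2.1176, γ=1.4821.
cos(β/2)=0.489919, sin(β/2)=0.871768
d^2_{-2,-1}: single k=1 term ⇒ +0.205023;  D = -0.190573+0.075608i
d^2_{-1,-1}: k∈[0..1] ⇒ +0.057610 -0.547231 = -0.489622;  D = +0.256838-0.416850i
d^2_{0,-1}: k∈[0..1] ⇒ -0.251101 +0.795065 = +0.543964;  D = +0.048184+0.541826i
d^2_{1,-1}: k∈[0..1] ⇒ +0.547231 -0.577569 = -0.030338;  D = -0.020222-0.022615i
d^2_{2,-1}: single k=0 term ⇒ -0.649168;  D = -0.636189-0.129161i
Y_2^{m'}(θ=2.8864,φ=2.0121) and Σ D·Y over m':
  (-0.1906+0.0756i)·(-0.0156+0.0190i)  (+0.2568-0.4168i)·(+0.0806+0.1706i)  (+0.0482+0.5418i)·(+0.5705+0.0000i)  (-0.0202-0.0226i)·(-0.0806+0.1706i)  (-0.6362-0.1292i)·(-0.0156-0.0190i)
Y_2^-1(R⁻¹ n̂) = +0.133833+0.327014i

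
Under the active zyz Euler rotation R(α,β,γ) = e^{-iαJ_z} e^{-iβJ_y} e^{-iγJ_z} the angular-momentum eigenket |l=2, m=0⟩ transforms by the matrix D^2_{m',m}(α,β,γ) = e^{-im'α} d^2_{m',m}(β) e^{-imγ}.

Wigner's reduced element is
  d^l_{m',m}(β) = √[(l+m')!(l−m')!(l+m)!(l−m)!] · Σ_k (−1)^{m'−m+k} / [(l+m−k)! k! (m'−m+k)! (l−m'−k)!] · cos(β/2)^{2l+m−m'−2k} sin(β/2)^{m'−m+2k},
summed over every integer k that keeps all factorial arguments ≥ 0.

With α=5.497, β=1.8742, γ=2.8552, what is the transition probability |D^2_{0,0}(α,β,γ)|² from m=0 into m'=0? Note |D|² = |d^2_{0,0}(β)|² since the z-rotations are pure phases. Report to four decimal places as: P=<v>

P=0.1340

Split into d^2_{0,0}(β=1.8742) × two z-phases.
With c≡cos(β/2)=0.592127 and s≡sin(β/2)=0.805844, N=[2·2·2·2]^{1/2}=4.000000
k: max(0,(0)−(0))=0 … min(2+(0),2−(0))=2
  k=0: (−1)^0·4.0000/(4)·0.5921^4·0.8058^0 = +0.122931
  k=1: (−1)^1·4.0000/(1)·0.5921^2·0.8058^2 = -0.910736
  k=2: (−1)^2·4.0000/(4)·0.5921^0·0.8058^4 = +0.421701
d^2_{0,0}(1.8742) = +0.122931 -0.910736 +0.421701 = -0.366105
|D^2_{0,0}|² = |d^2_{0,0}(β)|² = (-0.366105)² = 0.134033 (the z-rotation phases have unit modulus)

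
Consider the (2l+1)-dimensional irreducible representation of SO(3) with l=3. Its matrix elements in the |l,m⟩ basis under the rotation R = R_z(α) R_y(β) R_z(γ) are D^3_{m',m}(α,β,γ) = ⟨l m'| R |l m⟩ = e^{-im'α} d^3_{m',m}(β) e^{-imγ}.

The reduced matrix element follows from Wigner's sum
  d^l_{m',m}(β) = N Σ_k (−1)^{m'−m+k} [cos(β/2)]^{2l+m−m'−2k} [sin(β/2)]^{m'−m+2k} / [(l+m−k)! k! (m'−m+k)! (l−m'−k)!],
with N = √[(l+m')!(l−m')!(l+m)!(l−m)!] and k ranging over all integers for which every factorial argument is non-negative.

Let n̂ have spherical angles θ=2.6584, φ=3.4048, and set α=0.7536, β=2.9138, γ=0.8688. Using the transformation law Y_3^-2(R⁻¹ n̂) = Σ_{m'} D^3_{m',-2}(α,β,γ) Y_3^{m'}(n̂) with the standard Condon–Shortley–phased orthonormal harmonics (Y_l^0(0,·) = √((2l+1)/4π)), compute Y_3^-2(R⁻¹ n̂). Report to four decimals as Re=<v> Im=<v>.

Need the full column D^3_{m',-2} for m'=−3..3 at α=0.7536, β=2.9138, γ=0.8688.
cos(β/2)=0.113650, sin(β/2)=0.993521
d^3_{-3,-2}: single k=1 term ⇒ +0.000046;  D = -0.000030-0.000035i
d^3_{-2,-2}: k∈[0..1] ⇒ +0.000002 -0.000823 = -0.000821;  D = +0.000817+0.000085i
d^3_{-1,-2}: k∈[0..1] ⇒ -0.000060 +0.009105 = +0.009045;  D = -0.007199+0.005477i
d^3_{0,-2}: k∈[0..1] ⇒ +0.000902 -0.068930 = -0.068028;  D = +0.011295-0.067084i
d^3_{1,-2}: k∈[0..1] ⇒ -0.009105 +0.347901 = +0.338796;  D = +0.187590+0.282122i
d^3_{2,-2}: k∈[0..1] ⇒ +0.062924 -0.961749 = -0.898825;  D = -0.875074-0.205262i
d^3_{3,-2}: single k=0 term ⇒ -0.269483;  D = -0.233433+0.134648i
Y_3^{m'}(θ=2.6584,φ=3.4048) and Σ D·Y over m':
  (-0.0000-0.0000i)·(-0.0295+0.0297i)  (+0.0008+0.0001i)·(-0.1689+0.0982i)  (-0.0072+0.0055i)·(-0.4234+0.1141i)  (+0.0113-0.0671i)·(-0.3042+0.0000i)  (+0.1876+0.2821i)·(+0.4234+0.1141i)  (-0.8751-0.2053i)·(-0.1689-0.0982i)  (-0.2334+0.1346i)·(+0.0295+0.0297i)
Y_3^-2(R⁻¹ n̂) = +0.162864+0.275793i

Re=0.1629 Im=0.2758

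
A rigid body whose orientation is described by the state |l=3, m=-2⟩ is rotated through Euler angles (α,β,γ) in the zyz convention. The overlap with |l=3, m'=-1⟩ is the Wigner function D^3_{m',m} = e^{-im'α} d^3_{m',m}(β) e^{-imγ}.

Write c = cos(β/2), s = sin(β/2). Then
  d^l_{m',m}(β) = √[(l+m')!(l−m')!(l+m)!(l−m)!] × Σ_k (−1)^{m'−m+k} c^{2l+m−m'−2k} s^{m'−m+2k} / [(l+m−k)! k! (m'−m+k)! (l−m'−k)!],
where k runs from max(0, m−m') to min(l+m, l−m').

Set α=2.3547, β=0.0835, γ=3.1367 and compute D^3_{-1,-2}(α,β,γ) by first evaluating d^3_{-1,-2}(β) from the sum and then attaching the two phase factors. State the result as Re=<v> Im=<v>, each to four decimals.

Re=0.0915 Im=-0.0936

D^3_{-1,-2}(2.3547,0.0835,3.1367) = e^{-i·-1·2.3547}·d^3_{-1,-2}(0.0835)·e^{-i·-2·3.1367}. Compute d first:
Half-angle: c=0.999129, s=0.041738. N=√(2·24·1·120)=75.894664
Admissible k: 0..1 (factorial args all ≥0)
  k=0: (−1)^1·75.8947/(24)·0.9991^5·0.0417^1 = -0.131413
  k=1: (−1)^2·75.8947/(12)·0.9991^3·0.0417^3 = +0.000459
d^3_{-1,-2}(0.0835) = -0.131413 +0.000459 = -0.130954
D = (-0.706049+0.708163i)·(-0.130954)·(+0.999952-0.009785i) = +0.091548-0.093637i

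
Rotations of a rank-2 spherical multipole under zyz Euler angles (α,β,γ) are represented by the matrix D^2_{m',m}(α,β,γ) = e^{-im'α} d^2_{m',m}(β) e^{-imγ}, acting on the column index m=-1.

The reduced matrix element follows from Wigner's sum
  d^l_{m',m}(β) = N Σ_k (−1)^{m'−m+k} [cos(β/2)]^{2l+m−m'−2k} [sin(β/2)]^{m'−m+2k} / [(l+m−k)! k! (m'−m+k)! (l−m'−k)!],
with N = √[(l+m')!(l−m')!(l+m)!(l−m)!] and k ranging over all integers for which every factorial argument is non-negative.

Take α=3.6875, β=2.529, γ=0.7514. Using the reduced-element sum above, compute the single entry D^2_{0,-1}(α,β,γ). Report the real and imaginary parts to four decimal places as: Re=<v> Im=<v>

First d^2_{0,-1}(β=2.529), then the phase factors e^{-i(0)α} and e^{-i(-1)γ}:
With c≡cos(β/2)=0.301529 and s≡sin(β/2)=0.953457, N=[2·2·1·6]^{1/2}=4.898979
The bounds max(0,m−m')=0 and min(l+m,l−m')=1 give 2 terms
  k=0: (−1)^1·4.8990/(2)·0.3015^3·0.9535^1 = -0.064027
  k=1: (−1)^2·4.8990/(2)·0.3015^1·0.9535^3 = +0.640189
d^2_{0,-1}(2.529) = -0.064027 +0.640189 = +0.576162
D = (+1.000000+0.000000i)·(+0.576162)·(+0.730734+0.682662i) = +0.421021+0.393324i

Re=0.4210 Im=0.3933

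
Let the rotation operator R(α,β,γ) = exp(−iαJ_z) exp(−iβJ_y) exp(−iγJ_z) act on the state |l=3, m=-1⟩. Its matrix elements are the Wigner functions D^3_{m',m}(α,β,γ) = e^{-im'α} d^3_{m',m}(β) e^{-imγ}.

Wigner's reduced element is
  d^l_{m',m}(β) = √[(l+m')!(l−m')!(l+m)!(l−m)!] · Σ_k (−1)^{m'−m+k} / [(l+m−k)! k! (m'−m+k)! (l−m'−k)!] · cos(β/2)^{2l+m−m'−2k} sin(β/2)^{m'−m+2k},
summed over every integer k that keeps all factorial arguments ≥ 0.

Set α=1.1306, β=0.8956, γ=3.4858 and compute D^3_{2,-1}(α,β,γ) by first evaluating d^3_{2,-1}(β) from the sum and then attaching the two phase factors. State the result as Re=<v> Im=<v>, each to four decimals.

Re=-0.1129 Im=-0.3129

Split into d^3_{2,-1}(β=0.8956) × two z-phases.
c=cos(0.8956/2)=0.901402, s=sin(0.8956/2)=0.432983; N=√[120·1·2·24]=75.894664
The bounds max(0,m−m')=0 and min(l+m,l−m')=1 give 2 terms
  k=0: (−1)^3·75.8947/(12)·0.9014^3·0.4330^3 = -0.376010
  k=1: (−1)^4·75.8947/(24)·0.9014^1·0.4330^5 = +0.043379
d^3_{2,-1}(0.8956) = -0.376010 +0.043379 = -0.332631
Phases: e^{-i·(2)·1.1306}=-0.636848-0.770989i, e^{-i·(-1)·3.4858}=-0.941343-0.337451i ⇒ D=-0.112869-0.312896i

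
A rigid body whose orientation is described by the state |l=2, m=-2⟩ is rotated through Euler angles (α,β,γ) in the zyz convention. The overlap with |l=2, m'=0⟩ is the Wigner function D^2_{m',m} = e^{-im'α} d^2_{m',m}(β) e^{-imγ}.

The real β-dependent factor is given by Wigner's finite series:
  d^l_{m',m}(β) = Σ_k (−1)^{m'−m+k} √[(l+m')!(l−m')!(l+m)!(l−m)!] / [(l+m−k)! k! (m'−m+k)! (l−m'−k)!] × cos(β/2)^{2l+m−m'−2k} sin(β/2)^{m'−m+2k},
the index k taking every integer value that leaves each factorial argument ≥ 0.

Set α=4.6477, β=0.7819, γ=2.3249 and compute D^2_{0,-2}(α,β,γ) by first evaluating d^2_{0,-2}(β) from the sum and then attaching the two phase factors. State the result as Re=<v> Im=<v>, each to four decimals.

Re=-0.0190 Im=-0.3034

First d^2_{0,-2}(β=0.7819), then the phase factors e^{-i(0)α} and e^{-i(-2)γ}:
Half-angle: c=0.924547, s=0.381067. N=√(2·2·1·24)=9.797959
k∈{0} keeps every argument non-negative
  k=0: (−1)^2·9.7980/(4)·0.9245^2·0.3811^2 = +0.304044
d^2_{0,-2}(0.7819) = +0.304044
Attach z-rotation phases: D = e^{-i(0)(4.6477)}·(+0.304044)·e^{-i(-2)(2.3249)} = -0.019017-0.303449i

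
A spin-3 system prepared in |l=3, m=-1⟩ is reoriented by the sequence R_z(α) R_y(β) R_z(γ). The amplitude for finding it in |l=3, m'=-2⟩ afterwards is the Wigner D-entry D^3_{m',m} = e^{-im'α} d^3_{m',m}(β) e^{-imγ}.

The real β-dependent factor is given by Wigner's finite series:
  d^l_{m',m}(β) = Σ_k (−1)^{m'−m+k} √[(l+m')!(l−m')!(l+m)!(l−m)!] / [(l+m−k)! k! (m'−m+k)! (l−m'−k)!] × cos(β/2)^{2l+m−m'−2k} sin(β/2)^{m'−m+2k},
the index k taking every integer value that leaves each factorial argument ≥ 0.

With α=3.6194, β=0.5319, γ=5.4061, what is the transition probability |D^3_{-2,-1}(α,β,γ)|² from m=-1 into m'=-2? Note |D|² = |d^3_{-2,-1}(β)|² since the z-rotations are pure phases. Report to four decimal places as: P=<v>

D^3_{-2,-1}(3.6194,0.5319,5.4061) = e^{-i·-2·3.6194}·d^3_{-2,-1}(0.5319)·e^{-i·-1·5.4061}. Compute d first:
With c≡cos(β/2)=0.964843 and s≡sin(β/2)=0.262826, N=[1·120·2·24]^{1/2}=75.894664
The bounds max(0,m−m')=1 and min(l+m,l−m')=2 give 2 terms
  k=1: (−1)^0·75.8947/(24)·0.9648^5·0.2628^1 = +0.694948
  k=2: (−1)^1·75.8947/(12)·0.9648^3·0.2628^3 = -0.103135
d^3_{-2,-1}(0.5319) = +0.694948 -0.103135 = +0.591813
|D^3_{-2,-1}|² = |d^3_{-2,-1}(β)|² = (+0.591813)² = 0.350243 (the z-rotation phases have unit modulus)

P=0.3502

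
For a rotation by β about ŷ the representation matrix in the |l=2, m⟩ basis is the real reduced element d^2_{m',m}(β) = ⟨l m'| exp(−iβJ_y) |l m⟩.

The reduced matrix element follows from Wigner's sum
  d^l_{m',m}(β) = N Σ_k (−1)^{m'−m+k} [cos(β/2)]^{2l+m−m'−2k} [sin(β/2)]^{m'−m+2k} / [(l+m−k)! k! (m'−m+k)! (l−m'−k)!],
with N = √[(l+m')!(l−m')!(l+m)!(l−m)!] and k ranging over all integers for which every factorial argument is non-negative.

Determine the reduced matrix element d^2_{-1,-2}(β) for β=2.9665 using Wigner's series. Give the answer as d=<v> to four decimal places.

d^2_{-1,-2}(β=2.9665) via Wigner's sum:
Half-angle: c=0.087435, s=0.996170. N=√(1·6·1·24)=12.000000
The bounds max(0,m−m')=0 and min(l+m,l−m')=0 give 1 term
  k=0: (−1)^1·12.0000/(6)·0.0874^3·0.9962^1 = -0.001332
d^2_{-1,-2}(2.9665) = -0.001332

d=-0.0013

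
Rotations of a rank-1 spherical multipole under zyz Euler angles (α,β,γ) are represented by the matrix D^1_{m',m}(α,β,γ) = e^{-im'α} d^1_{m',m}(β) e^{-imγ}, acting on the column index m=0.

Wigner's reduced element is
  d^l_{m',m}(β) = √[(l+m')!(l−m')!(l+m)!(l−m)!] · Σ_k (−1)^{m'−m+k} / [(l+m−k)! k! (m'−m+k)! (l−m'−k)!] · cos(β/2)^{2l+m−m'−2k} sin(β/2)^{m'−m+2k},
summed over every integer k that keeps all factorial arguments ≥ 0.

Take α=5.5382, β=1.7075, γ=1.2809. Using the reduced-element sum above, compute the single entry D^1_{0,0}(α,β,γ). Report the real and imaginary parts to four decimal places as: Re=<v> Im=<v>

Re=-0.1363 Im=0.0000

D^1_{0,0}(5.5382,1.7075,1.2809) = e^{-i·0·5.5382}·d^1_{0,0}(1.7075)·e^{-i·0·1.2809}. Compute d first:
With c≡cos(β/2)=0.657161 and s≡sin(β/2)=0.753750, N=[1·1·1·1]^{1/2}=1.000000
k∈{0,1} keeps every argument non-negative
  k=0: (−1)^0·1.0000/(1)·0.6572^2·0.7538^0 = +0.431861
  k=1: (−1)^1·1.0000/(1)·0.6572^0·0.7538^2 = -0.568139
d^1_{0,0}(1.7075) = +0.431861 -0.568139 = -0.136278
Attach z-rotation phases: D = e^{-i(0)(5.5382)}·(-0.136278)·e^{-i(0)(1.2809)} = -0.136278+0.000000i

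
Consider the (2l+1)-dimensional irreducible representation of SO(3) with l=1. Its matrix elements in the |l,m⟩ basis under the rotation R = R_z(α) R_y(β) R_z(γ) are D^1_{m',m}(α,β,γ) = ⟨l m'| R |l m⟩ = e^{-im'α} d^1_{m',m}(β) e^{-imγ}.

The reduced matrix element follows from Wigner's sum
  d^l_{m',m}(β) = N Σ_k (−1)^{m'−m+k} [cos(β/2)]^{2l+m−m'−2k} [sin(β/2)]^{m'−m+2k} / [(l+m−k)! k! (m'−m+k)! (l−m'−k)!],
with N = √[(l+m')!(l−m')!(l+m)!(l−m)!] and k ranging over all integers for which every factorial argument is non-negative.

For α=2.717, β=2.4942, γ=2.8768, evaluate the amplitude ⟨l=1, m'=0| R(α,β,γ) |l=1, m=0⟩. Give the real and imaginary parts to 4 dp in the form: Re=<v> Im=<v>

Re=-0.7977 Im=0.0000

First d^1_{0,0}(β=2.4942), then the phase factors e^{-i(0)α} and e^{-i(0)γ}:
With c≡cos(β/2)=0.318073 and s≡sin(β/2)=0.948066, N=[1·1·1·1]^{1/2}=1.000000
The bounds max(0,m−m')=0 and min(l+m,l−m')=1 give 2 terms
  k=0: (−1)^0·1.0000/(1)·0.3181^2·0.9481^0 = +0.101170
  k=1: (−1)^1·1.0000/(1)·0.3181^0·0.9481^2 = -0.898830
d^1_{0,0}(2.4942) = +0.101170 -0.898830 = -0.797659
Phases: e^{-i·(0)·2.717}=+1.000000+0.000000i, e^{-i·(0)·2.8768}=+1.000000+0.000000i ⇒ D=-0.797659+0.000000i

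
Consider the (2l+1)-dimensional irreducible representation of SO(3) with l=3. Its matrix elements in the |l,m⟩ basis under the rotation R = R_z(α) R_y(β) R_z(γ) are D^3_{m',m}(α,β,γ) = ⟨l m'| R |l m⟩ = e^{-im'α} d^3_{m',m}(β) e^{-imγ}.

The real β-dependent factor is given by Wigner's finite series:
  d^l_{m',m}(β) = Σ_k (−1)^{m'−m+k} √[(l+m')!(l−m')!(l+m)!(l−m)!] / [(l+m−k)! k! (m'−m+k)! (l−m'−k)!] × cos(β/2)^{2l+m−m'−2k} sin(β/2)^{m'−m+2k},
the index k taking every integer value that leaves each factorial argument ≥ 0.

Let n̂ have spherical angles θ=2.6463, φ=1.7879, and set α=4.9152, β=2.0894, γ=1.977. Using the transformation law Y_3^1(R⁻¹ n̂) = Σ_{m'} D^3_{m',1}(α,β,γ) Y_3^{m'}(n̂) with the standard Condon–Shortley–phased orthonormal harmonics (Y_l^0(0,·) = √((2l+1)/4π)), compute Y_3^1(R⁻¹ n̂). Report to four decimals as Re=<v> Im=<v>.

Re=-0.1293 Im=-0.2951

Need the full column D^3_{m',1} for m'=−3..3 at α=4.9152, β=2.0894, γ=1.977.
cos(β/2)=0.502161, sin(β/2)=0.864774
d^3_{-3,1}: single k=4 term ⇒ +0.546189;  D = +0.535058+0.109704i
d^3_{-2,1}: k∈[3..4] ⇒ +0.517926 -0.767991 = -0.250065;  D = -0.000145-0.250065i
d^3_{-1,1}: k∈[2..4] ⇒ +0.285318 -1.128202 +0.418230 = -0.424654;  D = +0.415900-0.085777i
d^3_{0,1}: k∈[1..3] ⇒ +0.095655 -0.851039 +0.841292 = +0.085908;  D = -0.033945-0.078918i
d^3_{1,1}: k∈[0..2] ⇒ +0.016035 -0.380424 +0.846152 = +0.481762;  D = +0.395147-0.275597i
d^3_{2,1}: k∈[0..1] ⇒ -0.087321 +0.517926 = +0.430605;  D = +0.312423+0.296331i
d^3_{3,1}: single k=0 term ⇒ +0.184172;  D = -0.097230+0.156415i
Y_3^{m'}(θ=2.6463,φ=1.7879) and Σ D·Y over m':
  (+0.5351+0.1097i)·(+0.0272+0.0356i)  (-0.0001-0.2501i)·(+0.1843-0.0855i)  (+0.4159-0.0858i)·(-0.0950-0.4306i)  (-0.0339-0.0789i)·(-0.2858+0.0000i)  (+0.3951-0.2756i)·(+0.0950-0.4306i)  (+0.3124+0.2963i)·(+0.1843+0.0855i)  (-0.0972+0.1564i)·(-0.0272+0.0356i)
Y_3^1(R⁻¹ n̂) = -0.129322-0.295120i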